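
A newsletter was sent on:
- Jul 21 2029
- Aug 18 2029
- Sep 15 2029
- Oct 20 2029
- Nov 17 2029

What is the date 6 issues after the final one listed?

May 18 2030

These are Saturdays at 28- or 35-day spacing (28, 28, 35, 28).
The pattern: 3rd Saturday of the month.
December 2029 — 3rd Saturday is Dec 15 2029.
January 2030 — 3rd Saturday is Jan 19 2030.
February 2030 — 3rd Saturday is Feb 16 2030.
3rd Saturday of March 2030: Mar 16 2030.
3rd Saturday of April 2030: Apr 20 2030.
May 2030 — 3rd Saturday is May 18 2030.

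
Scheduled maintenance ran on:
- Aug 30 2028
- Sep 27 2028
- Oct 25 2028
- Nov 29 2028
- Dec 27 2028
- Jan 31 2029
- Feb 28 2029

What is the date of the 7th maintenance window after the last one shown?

These are Wednesdays with 28, 28, 35, 28, 35, 28-day gaps.
Each is the final Wednesday of its month — Aug 30 2028 is past the 28th, so '4th Wednesday' doesn't fit.
March 2029 ends with Wednesday Mar 28 2029.
April 2029 ends with Wednesday Apr 25 2029.
Last Wednesday of May 2029: May 30 2029.
June 2029 ends with Wednesday Jun 27 2029.
Last Wednesday of July 2029: Jul 25 2029.
August 2029 ends with Wednesday Aug 29 2029.
September 2029 ends with Wednesday Sep 26 2029.

Sep 26 2029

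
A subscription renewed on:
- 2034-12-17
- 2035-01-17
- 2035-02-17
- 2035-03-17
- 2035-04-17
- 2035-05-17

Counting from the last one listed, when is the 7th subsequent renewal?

2035-12-17

The day-of-month is always 17 (31, 31, 28, 31, 30 days between events).
So this recurs on the 17th of each month.
Next: June 2035 → 2035-06-17.
July 2035: 2035-07-17.
Next: August 2035 → 2035-08-17.
September 2035: 2035-09-17.
Next: October 2035 → 2035-10-17.
November 2035: 2035-11-17.
December 2035: 2035-12-17.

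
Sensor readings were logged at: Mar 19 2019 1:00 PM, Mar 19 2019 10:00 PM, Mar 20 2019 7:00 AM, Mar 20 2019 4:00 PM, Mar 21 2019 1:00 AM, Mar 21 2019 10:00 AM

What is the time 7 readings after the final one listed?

Mar 24 2019 1:00 AM

Gaps: 9, 9, 9, 9, 9 hours — each event is 9 hours after the previous one.
Mar 21 2019 10:00 AM + 9 h = Mar 21 2019 7:00 PM.
Mar 21 2019 7:00 PM + 9 h = Mar 22 2019 4:00 AM.
Mar 22 2019 4:00 AM + 9 h = Mar 22 2019 1:00 PM.
Mar 22 2019 1:00 PM + 9 h = Mar 22 2019 10:00 PM.
Mar 22 2019 10:00 PM + 9 h = Mar 23 2019 7:00 AM.
Mar 23 2019 7:00 AM + 9 h = Mar 23 2019 4:00 PM.
Mar 23 2019 4:00 PM + 9 h = Mar 24 2019 1:00 AM.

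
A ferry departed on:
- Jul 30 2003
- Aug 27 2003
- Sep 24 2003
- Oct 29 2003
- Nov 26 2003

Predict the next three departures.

Dec 31 2003, Jan 28 2004, Feb 25 2004

All Wednesdays; the gaps (28, 28, 35, 28) vary with month length.
This is the last Wednesday of each month.
Last Wednesday of December 2003: Dec 31 2003.
Last Wednesday of January 2004: Jan 28 2004.
February 2004 ends with Wednesday Feb 25 2004.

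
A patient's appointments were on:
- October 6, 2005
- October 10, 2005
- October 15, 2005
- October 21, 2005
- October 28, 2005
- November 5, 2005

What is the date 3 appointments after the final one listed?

December 5, 2005

Gaps: 4, 5, 6, 7, 8 days — each gap is 1 larger than the previous one.
Next gap: 9 days. November 5, 2005 + 9 days = November 14, 2005.
Next gap: 10 days. November 14, 2005 + 10 days = November 24, 2005.
Next gap: 11 days. November 24, 2005 + 11 days = December 5, 2005.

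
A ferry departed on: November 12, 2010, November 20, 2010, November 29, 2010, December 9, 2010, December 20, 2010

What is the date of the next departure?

January 1, 2011

Intervals are 8, 9, 10, 11 days — an arithmetic progression with common difference 1.
Next gap: 12 days. December 20, 2010 + 12 days = January 1, 2011.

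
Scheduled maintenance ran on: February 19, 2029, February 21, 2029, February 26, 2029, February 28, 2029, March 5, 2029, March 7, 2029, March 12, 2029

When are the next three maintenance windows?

Every event lands on a Monday or Wednesday (gaps cycle 2, 5, 2, 5, 2, 5).
So the schedule is: every Monday and Wednesday.
Next Wednesday: March 14, 2029.
The following Monday is March 19, 2029.
Next Wednesday: March 21, 2029.

March 14, 2029; March 19, 2029; March 21, 2029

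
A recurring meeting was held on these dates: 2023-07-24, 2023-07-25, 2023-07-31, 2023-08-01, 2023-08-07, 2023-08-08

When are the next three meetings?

2023-08-14, 2023-08-15, 2023-08-21

Gaps: 1, 6, 1, 6, 1 days — not constant, but cyclic with period 2.
The events fall on every Monday and Tuesday.
Next Monday: 2023-08-14.
The following Tuesday is 2023-08-15.
Next Monday: 2023-08-21.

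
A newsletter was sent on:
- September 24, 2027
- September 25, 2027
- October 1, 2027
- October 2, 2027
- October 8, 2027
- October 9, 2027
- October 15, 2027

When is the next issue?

Every event lands on a Friday or Saturday (gaps cycle 1, 6, 1, 6, 1, 6).
So the schedule is: every Friday and Saturday.
Next Saturday: October 16, 2027.

October 16, 2027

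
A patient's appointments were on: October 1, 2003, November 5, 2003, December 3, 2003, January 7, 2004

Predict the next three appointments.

February 4, 2004; March 3, 2004; April 7, 2004

Gaps: 35, 28, 35 days — a mix of 28 and 35. Every date is a Wednesday.
Each is the 1st Wednesday of its month.
1st Wednesday of February 2004: February 4, 2004.
1st Wednesday of March 2004: March 3, 2004.
April 2004 — 1st Wednesday is April 7, 2004.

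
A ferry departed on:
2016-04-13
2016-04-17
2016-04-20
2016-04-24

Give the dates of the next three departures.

2016-04-27, 2016-05-01, 2016-05-04

Every event lands on a Wednesday or Sunday (gaps cycle 4, 3, 4).
So the schedule is: every Wednesday and Sunday.
Next Wednesday: 2016-04-27.
The following Sunday is 2016-05-01.
Next Wednesday: 2016-05-04.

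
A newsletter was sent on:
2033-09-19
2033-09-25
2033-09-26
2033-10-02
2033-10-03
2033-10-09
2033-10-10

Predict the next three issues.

2033-10-16, 2033-10-17, 2033-10-23

Every event lands on a Monday or Sunday (gaps cycle 6, 1, 6, 1, 6, 1).
So the schedule is: every Monday and Sunday.
Next Sunday: 2033-10-16.
The following Monday is 2033-10-17.
The following Sunday is 2033-10-23.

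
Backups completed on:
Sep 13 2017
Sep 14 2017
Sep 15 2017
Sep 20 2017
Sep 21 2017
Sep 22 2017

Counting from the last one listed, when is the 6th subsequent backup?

Gaps: 1, 1, 5, 1, 1 days — not constant, but cyclic with period 3.
The events fall on every Wednesday, Thursday and Friday.
The following Wednesday is Sep 27 2017.
The following Thursday is Sep 28 2017.
The following Friday is Sep 29 2017.
Next Wednesday: Oct 4 2017.
Next Thursday: Oct 5 2017.
Next Friday: Oct 6 2017.

Oct 6 2017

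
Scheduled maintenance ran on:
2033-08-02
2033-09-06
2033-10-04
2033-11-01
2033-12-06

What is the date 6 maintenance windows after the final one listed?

2034-06-06

All dates are Tuesdays, 35, 28, 28, 35 days apart.
Specifically, the 1st Tuesday of each month.
1st Tuesday of January 2034: 2034-01-03.
February 2034 — 1st Tuesday is 2034-02-07.
March 2034 — 1st Tuesday is 2034-03-07.
1st Tuesday of April 2034: 2034-04-04.
1st Tuesday of May 2034: 2034-05-02.
June 2034 — 1st Tuesday is 2034-06-06.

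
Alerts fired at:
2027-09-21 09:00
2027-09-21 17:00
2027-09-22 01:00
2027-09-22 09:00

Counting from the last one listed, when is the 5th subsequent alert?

2027-09-24 01:00

The interval is a steady 8 hours (8, 8, 8).
2027-09-22 09:00 + 8 h = 2027-09-22 17:00.
2027-09-22 17:00 + 8 h = 2027-09-23 01:00.
2027-09-23 01:00 + 8 h = 2027-09-23 09:00.
2027-09-23 09:00 + 8 h = 2027-09-23 17:00.
2027-09-23 17:00 + 8 h = 2027-09-24 01:00.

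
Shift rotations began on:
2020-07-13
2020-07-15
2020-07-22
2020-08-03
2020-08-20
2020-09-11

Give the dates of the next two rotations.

The spacing grows by 5 each time: 2, 7, 12, 17, 22 days.
Next gap: 27 days. 2020-09-11 + 27 days = 2020-10-08.
Next gap: 32 days. 2020-10-08 + 32 days = 2020-11-09.

2020-10-08, 2020-11-09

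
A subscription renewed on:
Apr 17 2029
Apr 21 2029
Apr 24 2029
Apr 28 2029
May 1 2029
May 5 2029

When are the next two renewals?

May 8 2029, May 12 2029

Every event lands on a Tuesday or Saturday (gaps cycle 4, 3, 4, 3, 4).
So the schedule is: every Tuesday and Saturday.
The following Tuesday is May 8 2029.
The following Saturday is May 12 2029.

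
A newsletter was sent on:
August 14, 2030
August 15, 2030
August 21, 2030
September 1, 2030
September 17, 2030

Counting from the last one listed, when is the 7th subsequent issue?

Intervals are 1, 6, 11, 16 days — an arithmetic progression with common difference 5.
Next gap: 21 days. September 17, 2030 + 21 days = October 8, 2030.
Next gap: 26 days. October 8, 2030 + 26 days = November 3, 2030.
Next gap: 31 days. November 3, 2030 + 31 days = December 4, 2030.
Next gap: 36 days. December 4, 2030 + 36 days = January 9, 2031.
Next gap: 41 days. January 9, 2031 + 41 days = February 19, 2031.
Next gap: 46 days. February 19, 2031 + 46 days = April 6, 2031.
Next gap: 51 days. April 6, 2031 + 51 days = May 27, 2031.

May 27, 2031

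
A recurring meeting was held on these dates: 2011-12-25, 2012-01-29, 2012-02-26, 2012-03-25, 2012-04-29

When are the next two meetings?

2012-05-27, 2012-06-24

These are Sundays with 35, 28, 28, 35-day gaps.
Each is the final Sunday of its month — 2012-01-29 is past the 28th, so '4th Sunday' doesn't fit.
May 2012 ends with Sunday 2012-05-27.
June 2012 ends with Sunday 2012-06-24.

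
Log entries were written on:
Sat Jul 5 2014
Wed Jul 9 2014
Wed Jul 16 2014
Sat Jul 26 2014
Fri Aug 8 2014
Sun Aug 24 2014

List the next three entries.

Gaps: 4, 7, 10, 13, 16 days — each gap is 3 larger than the previous one.
Next gap: 19 days. Sun Aug 24 2014 + 19 days = Fri Sep 12 2014.
Next gap: 22 days. Fri Sep 12 2014 + 22 days = Sat Oct 4 2014.
Next gap: 25 days. Sat Oct 4 2014 + 25 days = Wed Oct 29 2014.

Fri Sep 12 2014, Sat Oct 4 2014, Wed Oct 29 2014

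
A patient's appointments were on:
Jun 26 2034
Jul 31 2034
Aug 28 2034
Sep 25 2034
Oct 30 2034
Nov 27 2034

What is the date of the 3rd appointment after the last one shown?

Feb 26 2035

Every date is a Monday; gaps 35, 28, 28, 35, 28 days.
Each is the last Monday of its month (at least one falls on the 29th or later, ruling out '4th Monday').
December 2034 ends with Monday Dec 25 2034.
January 2035 ends with Monday Jan 29 2035.
February 2035 ends with Monday Feb 26 2035.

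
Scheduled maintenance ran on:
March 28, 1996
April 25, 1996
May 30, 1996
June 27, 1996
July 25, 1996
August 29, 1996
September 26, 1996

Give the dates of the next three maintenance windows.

October 31, 1996; November 28, 1996; December 26, 1996

These are Thursdays with 28, 35, 28, 28, 35, 28-day gaps.
Each is the final Thursday of its month — May 30, 1996 is past the 28th, so '4th Thursday' doesn't fit.
October 1996 ends with Thursday October 31, 1996.
Last Thursday of November 1996: November 28, 1996.
December 1996 ends with Thursday December 26, 1996.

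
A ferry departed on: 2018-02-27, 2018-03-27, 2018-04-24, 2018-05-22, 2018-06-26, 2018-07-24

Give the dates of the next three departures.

2018-08-28, 2018-09-25, 2018-10-23

Gaps: 28, 28, 28, 35, 28 days — a mix of 28 and 35. Every date is a Tuesday.
Each is the 4th Tuesday of its month.
4th Tuesday of August 2018: 2018-08-28.
September 2018 — 4th Tuesday is 2018-09-25.
4th Tuesday of October 2018: 2018-10-23.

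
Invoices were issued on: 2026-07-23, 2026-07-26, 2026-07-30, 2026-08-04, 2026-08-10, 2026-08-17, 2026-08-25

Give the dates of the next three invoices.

Gaps: 3, 4, 5, 6, 7, 8 days — each gap is 1 larger than the previous one.
Next gap: 9 days. 2026-08-25 + 9 days = 2026-09-03.
Next gap: 10 days. 2026-09-03 + 10 days = 2026-09-13.
Next gap: 11 days. 2026-09-13 + 11 days = 2026-09-24.

2026-09-03, 2026-09-13, 2026-09-24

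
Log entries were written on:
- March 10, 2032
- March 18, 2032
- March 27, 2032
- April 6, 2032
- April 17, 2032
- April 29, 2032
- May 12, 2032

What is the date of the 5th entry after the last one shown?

July 31, 2032

Gaps: 8, 9, 10, 11, 12, 13 days — each gap is 1 larger than the previous one.
Next gap: 14 days. May 12, 2032 + 14 days = May 26, 2032.
Next gap: 15 days. May 26, 2032 + 15 days = June 10, 2032.
Next gap: 16 days. June 10, 2032 + 16 days = June 26, 2032.
Next gap: 17 days. June 26, 2032 + 17 days = July 13, 2032.
Next gap: 18 days. July 13, 2032 + 18 days = July 31, 2032.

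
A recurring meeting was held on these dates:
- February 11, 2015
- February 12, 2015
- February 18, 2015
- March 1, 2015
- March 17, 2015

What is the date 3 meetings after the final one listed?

June 3, 2015

The spacing grows by 5 each time: 1, 6, 11, 16 days.
Next gap: 21 days. March 17, 2015 + 21 days = April 7, 2015.
Next gap: 26 days. April 7, 2015 + 26 days = May 3, 2015.
Next gap: 31 days. May 3, 2015 + 31 days = June 3, 2015.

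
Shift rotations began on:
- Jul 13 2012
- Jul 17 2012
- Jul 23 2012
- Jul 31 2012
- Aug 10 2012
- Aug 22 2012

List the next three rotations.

Intervals are 4, 6, 8, 10, 12 days — an arithmetic progression with common difference 2.
Next gap: 14 days. Aug 22 2012 + 14 days = Sep 5 2012.
Next gap: 16 days. Sep 5 2012 + 16 days = Sep 21 2012.
Next gap: 18 days. Sep 21 2012 + 18 days = Oct 9 2012.

Sep 5 2012, Sep 21 2012, Oct 9 2012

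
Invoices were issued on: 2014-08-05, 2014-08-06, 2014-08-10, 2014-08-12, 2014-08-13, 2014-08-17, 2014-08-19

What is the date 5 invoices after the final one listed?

2014-08-31

Gaps: 1, 4, 2, 1, 4, 2 days — not constant, but cyclic with period 3.
The events fall on every Tuesday, Wednesday and Sunday.
The following Wednesday is 2014-08-20.
The following Sunday is 2014-08-24.
The following Tuesday is 2014-08-26.
Next Wednesday: 2014-08-27.
Next Sunday: 2014-08-31.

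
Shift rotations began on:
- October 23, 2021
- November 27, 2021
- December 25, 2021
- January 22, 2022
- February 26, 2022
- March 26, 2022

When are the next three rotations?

April 23, 2022; May 28, 2022; June 25, 2022

Gaps: 35, 28, 28, 35, 28 days — a mix of 28 and 35. Every date is a Saturday.
Each is the 4th Saturday of its month.
4th Saturday of April 2022: April 23, 2022.
4th Saturday of May 2022: May 28, 2022.
4th Saturday of June 2022: June 25, 2022.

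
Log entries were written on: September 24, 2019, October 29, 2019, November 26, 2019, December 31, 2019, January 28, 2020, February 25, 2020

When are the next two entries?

These are Tuesdays with 35, 28, 35, 28, 28-day gaps.
Each is the final Tuesday of its month — October 29, 2019 is past the 28th, so '4th Tuesday' doesn't fit.
March 2020 ends with Tuesday March 31, 2020.
April 2020 ends with Tuesday April 28, 2020.

March 31, 2020; April 28, 2020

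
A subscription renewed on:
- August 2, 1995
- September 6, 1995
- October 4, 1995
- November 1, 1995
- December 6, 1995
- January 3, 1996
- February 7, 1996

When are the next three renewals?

These are Wednesdays at 28- or 35-day spacing (35, 28, 28, 35, 28, 35).
The pattern: 1st Wednesday of the month.
March 1996 — 1st Wednesday is March 6, 1996.
April 1996 — 1st Wednesday is April 3, 1996.
May 1996 — 1st Wednesday is May 1, 1996.

March 6, 1996; April 3, 1996; May 1, 1996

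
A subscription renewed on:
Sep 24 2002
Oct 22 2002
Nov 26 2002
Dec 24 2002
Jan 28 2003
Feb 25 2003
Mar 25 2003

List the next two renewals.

These are Tuesdays at 28- or 35-day spacing (28, 35, 28, 35, 28, 28).
The pattern: 4th Tuesday of the month.
April 2003 — 4th Tuesday is Apr 22 2003.
May 2003 — 4th Tuesday is May 27 2003.

Apr 22 2003, May 27 2003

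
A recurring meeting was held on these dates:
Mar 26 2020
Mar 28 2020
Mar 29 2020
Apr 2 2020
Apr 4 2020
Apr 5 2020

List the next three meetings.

The gap pattern 2, 1, 4, 2, 1 repeats every 3 events.
These are the Thursdays, Saturdays and Sundays of each week.
Next Thursday: Apr 9 2020.
The following Saturday is Apr 11 2020.
Next Sunday: Apr 12 2020.

Apr 9 2020, Apr 11 2020, Apr 12 2020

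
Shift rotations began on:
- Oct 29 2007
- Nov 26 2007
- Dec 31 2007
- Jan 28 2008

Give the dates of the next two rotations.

Feb 25 2008, Mar 31 2008

These are Mondays with 28, 35, 28-day gaps.
Each is the final Monday of its month — Oct 29 2007 is past the 28th, so '4th Monday' doesn't fit.
Last Monday of February 2008: Feb 25 2008.
March 2008 ends with Monday Mar 31 2008.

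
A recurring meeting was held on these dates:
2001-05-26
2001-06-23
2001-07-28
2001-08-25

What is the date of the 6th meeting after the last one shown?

Gaps: 28, 35, 28 days — a mix of 28 and 35. Every date is a Saturday.
Each is the 4th Saturday of its month.
September 2001 — 4th Saturday is 2001-09-22.
October 2001 — 4th Saturday is 2001-10-27.
4th Saturday of November 2001: 2001-11-24.
December 2001 — 4th Saturday is 2001-12-22.
4th Saturday of January 2002: 2002-01-26.
February 2002 — 4th Saturday is 2002-02-23.

2002-02-23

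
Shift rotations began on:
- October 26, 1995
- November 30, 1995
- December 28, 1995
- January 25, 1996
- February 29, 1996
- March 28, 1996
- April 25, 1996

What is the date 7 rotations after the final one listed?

November 28, 1996

All Thursdays; the gaps (35, 28, 28, 35, 28, 28) vary with month length.
This is the last Thursday of each month.
May 1996 ends with Thursday May 30, 1996.
Last Thursday of June 1996: June 27, 1996.
Last Thursday of July 1996: July 25, 1996.
Last Thursday of August 1996: August 29, 1996.
September 1996 ends with Thursday September 26, 1996.
October 1996 ends with Thursday October 31, 1996.
Last Thursday of November 1996: November 28, 1996.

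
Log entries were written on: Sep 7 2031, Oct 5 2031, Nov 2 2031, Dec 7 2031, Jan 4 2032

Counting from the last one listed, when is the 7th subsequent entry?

Aug 1 2032

All dates are Sundays, 28, 28, 35, 28 days apart.
Specifically, the 1st Sunday of each month.
1st Sunday of February 2032: Feb 1 2032.
1st Sunday of March 2032: Mar 7 2032.
April 2032 — 1st Sunday is Apr 4 2032.
May 2032 — 1st Sunday is May 2 2032.
1st Sunday of June 2032: Jun 6 2032.
1st Sunday of July 2032: Jul 4 2032.
August 2032 — 1st Sunday is Aug 1 2032.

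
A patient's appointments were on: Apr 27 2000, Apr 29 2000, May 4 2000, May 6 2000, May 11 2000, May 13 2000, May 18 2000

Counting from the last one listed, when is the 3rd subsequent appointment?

Gaps: 2, 5, 2, 5, 2, 5 days — not constant, but cyclic with period 2.
The events fall on every Thursday and Saturday.
Next Saturday: May 20 2000.
Next Thursday: May 25 2000.
The following Saturday is May 27 2000.

May 27 2000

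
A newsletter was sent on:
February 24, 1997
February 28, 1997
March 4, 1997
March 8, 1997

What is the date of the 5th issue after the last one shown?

The spacing is 4, 4, 4 days — always 4 days.
March 8, 1997 + 4 days = March 12, 1997.
March 12, 1997 + 4 days = March 16, 1997.
March 16, 1997 + 4 days = March 20, 1997.
March 20, 1997 + 4 days = March 24, 1997.
March 24, 1997 + 4 days = March 28, 1997.

March 28, 1997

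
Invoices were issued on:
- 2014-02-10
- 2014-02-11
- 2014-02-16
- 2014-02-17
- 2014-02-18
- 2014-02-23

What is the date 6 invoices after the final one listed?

2014-03-09

Gaps: 1, 5, 1, 1, 5 days — not constant, but cyclic with period 3.
The events fall on every Monday, Tuesday and Sunday.
The following Monday is 2014-02-24.
The following Tuesday is 2014-02-25.
The following Sunday is 2014-03-02.
Next Monday: 2014-03-03.
The following Tuesday is 2014-03-04.
The following Sunday is 2014-03-09.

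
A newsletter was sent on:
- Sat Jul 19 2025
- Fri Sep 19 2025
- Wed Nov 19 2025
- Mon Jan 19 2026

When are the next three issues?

Thu Mar 19 2026, Tue May 19 2026, Sun Jul 19 2026

Each date is the 19th; the gaps (62, 61, 61) track the month lengths.
The rule is the 19th of every 2 months.
March 2026: Thu Mar 19 2026.
Next: May 2026 → Tue May 19 2026.
Next: July 2026 → Sun Jul 19 2026.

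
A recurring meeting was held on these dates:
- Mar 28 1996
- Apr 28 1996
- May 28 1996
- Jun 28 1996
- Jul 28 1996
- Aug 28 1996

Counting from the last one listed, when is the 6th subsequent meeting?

Each date is the 28th; the gaps (31, 30, 31, 30, 31) track the month lengths.
The rule is the 28th of each month.
Next: September 1996 → Sep 28 1996.
October 1996: Oct 28 1996.
Next: November 1996 → Nov 28 1996.
Next: December 1996 → Dec 28 1996.
January 1997: Jan 28 1997.
Next: February 1997 → Feb 28 1997.

Feb 28 1997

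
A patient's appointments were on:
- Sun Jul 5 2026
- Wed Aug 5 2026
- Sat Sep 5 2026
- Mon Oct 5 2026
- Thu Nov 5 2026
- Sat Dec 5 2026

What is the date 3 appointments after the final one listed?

Fri Mar 5 2027

The day-of-month is always 5 (31, 31, 30, 31, 30 days between events).
So this recurs on the 5th of each month.
January 2027: Tue Jan 5 2027.
February 2027: Fri Feb 5 2027.
March 2027: Fri Mar 5 2027.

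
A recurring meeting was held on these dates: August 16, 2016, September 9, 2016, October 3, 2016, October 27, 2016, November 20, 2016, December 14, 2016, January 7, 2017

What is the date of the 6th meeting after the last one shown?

May 31, 2017

Every event comes 24 days after the last (24, 24, 24, 24, 24, 24).
January 7, 2017 + 24 days = January 31, 2017.
January 31, 2017 + 24 days = February 24, 2017.
February 24, 2017 + 24 days = March 20, 2017.
March 20, 2017 + 24 days = April 13, 2017.
April 13, 2017 + 24 days = May 7, 2017.
May 7, 2017 + 24 days = May 31, 2017.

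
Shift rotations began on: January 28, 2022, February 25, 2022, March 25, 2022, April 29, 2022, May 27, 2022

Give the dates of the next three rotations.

June 24, 2022; July 29, 2022; August 26, 2022

All Fridays; the gaps (28, 28, 35, 28) vary with month length.
This is the last Friday of each month.
June 2022 ends with Friday June 24, 2022.
July 2022 ends with Friday July 29, 2022.
Last Friday of August 2022: August 26, 2022.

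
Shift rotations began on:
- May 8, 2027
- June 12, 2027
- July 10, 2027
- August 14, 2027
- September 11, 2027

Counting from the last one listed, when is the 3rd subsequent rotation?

All dates are Saturdays, 35, 28, 35, 28 days apart.
Specifically, the 2nd Saturday of each month.
2nd Saturday of October 2027: October 9, 2027.
2nd Saturday of November 2027: November 13, 2027.
December 2027 — 2nd Saturday is December 11, 2027.

December 11, 2027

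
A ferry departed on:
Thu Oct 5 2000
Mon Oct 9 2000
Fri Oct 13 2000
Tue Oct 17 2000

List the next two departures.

Every event comes 4 days after the last (4, 4, 4).
Tue Oct 17 2000 + 4 days = Sat Oct 21 2000.
Sat Oct 21 2000 + 4 days = Wed Oct 25 2000.

Sat Oct 21 2000, Wed Oct 25 2000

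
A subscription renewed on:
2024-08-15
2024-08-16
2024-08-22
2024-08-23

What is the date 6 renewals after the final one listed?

2024-09-13

The gap pattern 1, 6, 1 repeats every 2 events.
These are the Thursdays and Fridays of each week.
The following Thursday is 2024-08-29.
The following Friday is 2024-08-30.
The following Thursday is 2024-09-05.
Next Friday: 2024-09-06.
The following Thursday is 2024-09-12.
The following Friday is 2024-09-13.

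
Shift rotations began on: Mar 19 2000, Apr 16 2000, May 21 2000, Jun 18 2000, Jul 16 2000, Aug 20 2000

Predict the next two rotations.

All dates are Sundays, 28, 35, 28, 28, 35 days apart.
Specifically, the 3rd Sunday of each month.
September 2000 — 3rd Sunday is Sep 17 2000.
3rd Sunday of October 2000: Oct 15 2000.

Sep 17 2000, Oct 15 2000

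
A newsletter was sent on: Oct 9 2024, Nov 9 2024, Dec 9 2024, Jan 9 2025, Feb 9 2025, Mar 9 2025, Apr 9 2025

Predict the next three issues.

May 9 2025, Jun 9 2025, Jul 9 2025

Each date is the 9th; the gaps (31, 30, 31, 31, 28, 31) track the month lengths.
The rule is the 9th of each month.
May 2025: May 9 2025.
Next: June 2025 → Jun 9 2025.
July 2025: Jul 9 2025.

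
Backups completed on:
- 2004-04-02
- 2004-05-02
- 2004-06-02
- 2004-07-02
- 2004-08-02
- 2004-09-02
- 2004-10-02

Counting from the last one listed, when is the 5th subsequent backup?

2005-03-02

Each date is the 2nd; the gaps (30, 31, 30, 31, 31, 30) track the month lengths.
The rule is the 2nd of each month.
November 2004: 2004-11-02.
Next: December 2004 → 2004-12-02.
January 2005: 2005-01-02.
February 2005: 2005-02-02.
March 2005: 2005-03-02.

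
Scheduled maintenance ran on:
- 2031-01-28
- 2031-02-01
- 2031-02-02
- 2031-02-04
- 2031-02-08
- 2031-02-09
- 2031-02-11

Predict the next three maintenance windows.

Gaps: 4, 1, 2, 4, 1, 2 days — not constant, but cyclic with period 3.
The events fall on every Tuesday, Saturday and Sunday.
Next Saturday: 2031-02-15.
The following Sunday is 2031-02-16.
The following Tuesday is 2031-02-18.

2031-02-15, 2031-02-16, 2031-02-18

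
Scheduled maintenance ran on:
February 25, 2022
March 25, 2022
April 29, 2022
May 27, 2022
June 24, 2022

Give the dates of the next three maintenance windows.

July 29, 2022; August 26, 2022; September 30, 2022

All Fridays; the gaps (28, 35, 28, 28) vary with month length.
This is the last Friday of each month.
July 2022 ends with Friday July 29, 2022.
August 2022 ends with Friday August 26, 2022.
September 2022 ends with Friday September 30, 2022.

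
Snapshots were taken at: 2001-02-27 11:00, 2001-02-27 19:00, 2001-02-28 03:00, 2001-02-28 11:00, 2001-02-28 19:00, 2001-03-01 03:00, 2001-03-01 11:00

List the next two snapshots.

2001-03-01 19:00, 2001-03-02 03:00

Gaps: 8, 8, 8, 8, 8, 8 hours — each event is 8 hours after the previous one.
2001-03-01 11:00 + 8 h = 2001-03-01 19:00.
2001-03-01 19:00 + 8 h = 2001-03-02 03:00.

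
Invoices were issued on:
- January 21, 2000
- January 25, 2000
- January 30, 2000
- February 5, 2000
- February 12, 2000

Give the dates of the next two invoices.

The spacing grows by 1 each time: 4, 5, 6, 7 days.
Next gap: 8 days. February 12, 2000 + 8 days = February 20, 2000.
Next gap: 9 days. February 20, 2000 + 9 days = February 29, 2000.

February 20, 2000; February 29, 2000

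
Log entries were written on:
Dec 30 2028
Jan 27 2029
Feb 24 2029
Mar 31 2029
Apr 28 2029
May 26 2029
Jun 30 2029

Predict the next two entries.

Jul 28 2029, Aug 25 2029

Every date is a Saturday; gaps 28, 28, 35, 28, 28, 35 days.
Each is the last Saturday of its month (at least one falls on the 29th or later, ruling out '4th Saturday').
July 2029 ends with Saturday Jul 28 2029.
Last Saturday of August 2029: Aug 25 2029.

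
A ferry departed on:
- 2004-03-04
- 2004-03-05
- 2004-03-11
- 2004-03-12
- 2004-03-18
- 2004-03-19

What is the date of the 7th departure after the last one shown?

2004-04-15

Gaps: 1, 6, 1, 6, 1 days — not constant, but cyclic with period 2.
The events fall on every Thursday and Friday.
The following Thursday is 2004-03-25.
Next Friday: 2004-03-26.
The following Thursday is 2004-04-01.
Next Friday: 2004-04-02.
The following Thursday is 2004-04-08.
Next Friday: 2004-04-09.
Next Thursday: 2004-04-15.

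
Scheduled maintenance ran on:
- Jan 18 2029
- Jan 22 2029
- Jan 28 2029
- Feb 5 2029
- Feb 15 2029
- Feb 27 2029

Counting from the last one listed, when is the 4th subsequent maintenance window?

May 6 2029

Intervals are 4, 6, 8, 10, 12 days — an arithmetic progression with common difference 2.
Next gap: 14 days. Feb 27 2029 + 14 days = Mar 13 2029.
Next gap: 16 days. Mar 13 2029 + 16 days = Mar 29 2029.
Next gap: 18 days. Mar 29 2029 + 18 days = Apr 16 2029.
Next gap: 20 days. Apr 16 2029 + 20 days = May 6 2029.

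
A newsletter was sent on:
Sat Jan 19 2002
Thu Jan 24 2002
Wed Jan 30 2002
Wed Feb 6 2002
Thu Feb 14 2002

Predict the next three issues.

Intervals are 5, 6, 7, 8 days — an arithmetic progression with common difference 1.
Next gap: 9 days. Thu Feb 14 2002 + 9 days = Sat Feb 23 2002.
Next gap: 10 days. Sat Feb 23 2002 + 10 days = Tue Mar 5 2002.
Next gap: 11 days. Tue Mar 5 2002 + 11 days = Sat Mar 16 2002.

Sat Feb 23 2002, Tue Mar 5 2002, Sat Mar 16 2002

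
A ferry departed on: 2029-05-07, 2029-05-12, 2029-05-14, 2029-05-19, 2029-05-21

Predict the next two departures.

2029-05-26, 2029-05-28

The gap pattern 5, 2, 5, 2 repeats every 2 events.
These are the Mondays and Saturdays of each week.
The following Saturday is 2029-05-26.
The following Monday is 2029-05-28.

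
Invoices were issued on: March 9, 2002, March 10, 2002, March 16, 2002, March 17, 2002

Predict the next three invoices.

March 23, 2002; March 24, 2002; March 30, 2002

The gap pattern 1, 6, 1 repeats every 2 events.
These are the Saturdays and Sundays of each week.
The following Saturday is March 23, 2002.
The following Sunday is March 24, 2002.
The following Saturday is March 30, 2002.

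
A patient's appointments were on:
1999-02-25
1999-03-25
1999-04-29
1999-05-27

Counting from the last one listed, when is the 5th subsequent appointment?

1999-10-28

These are Thursdays with 28, 35, 28-day gaps.
Each is the final Thursday of its month — 1999-04-29 is past the 28th, so '4th Thursday' doesn't fit.
Last Thursday of June 1999: 1999-06-24.
July 1999 ends with Thursday 1999-07-29.
Last Thursday of August 1999: 1999-08-26.
September 1999 ends with Thursday 1999-09-30.
Last Thursday of October 1999: 1999-10-28.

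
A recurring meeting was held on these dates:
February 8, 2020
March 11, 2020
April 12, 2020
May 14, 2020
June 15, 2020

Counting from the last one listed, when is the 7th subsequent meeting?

January 25, 2021

The spacing is 32, 32, 32, 32 days — always 32 days.
June 15, 2020 + 32 days = July 17, 2020.
July 17, 2020 + 32 days = August 18, 2020.
August 18, 2020 + 32 days = September 19, 2020.
September 19, 2020 + 32 days = October 21, 2020.
October 21, 2020 + 32 days = November 22, 2020.
November 22, 2020 + 32 days = December 24, 2020.
December 24, 2020 + 32 days = January 25, 2021.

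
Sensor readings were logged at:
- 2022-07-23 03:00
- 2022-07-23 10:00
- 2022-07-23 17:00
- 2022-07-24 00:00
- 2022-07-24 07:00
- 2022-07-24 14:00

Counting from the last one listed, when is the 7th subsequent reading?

2022-07-26 15:00

The interval is a steady 7 hours (7, 7, 7, 7, 7).
2022-07-24 14:00 + 7 h = 2022-07-24 21:00.
2022-07-24 21:00 + 7 h = 2022-07-25 04:00.
2022-07-25 04:00 + 7 h = 2022-07-25 11:00.
2022-07-25 11:00 + 7 h = 2022-07-25 18:00.
2022-07-25 18:00 + 7 h = 2022-07-26 01:00.
2022-07-26 01:00 + 7 h = 2022-07-26 08:00.
2022-07-26 08:00 + 7 h = 2022-07-26 15:00.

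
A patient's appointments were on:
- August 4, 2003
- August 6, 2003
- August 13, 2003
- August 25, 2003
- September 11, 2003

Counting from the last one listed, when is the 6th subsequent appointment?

Intervals are 2, 7, 12, 17 days — an arithmetic progression with common difference 5.
Next gap: 22 days. September 11, 2003 + 22 days = October 3, 2003.
Next gap: 27 days. October 3, 2003 + 27 days = October 30, 2003.
Next gap: 32 days. October 30, 2003 + 32 days = December 1, 2003.
Next gap: 37 days. December 1, 2003 + 37 days = January 7, 2004.
Next gap: 42 days. January 7, 2004 + 42 days = February 18, 2004.
Next gap: 47 days. February 18, 2004 + 47 days = April 5, 2004.

April 5, 2004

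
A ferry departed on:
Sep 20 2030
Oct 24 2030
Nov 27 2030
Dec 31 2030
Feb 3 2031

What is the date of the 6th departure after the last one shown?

Gaps between consecutive events: 34, 34, 34, 34 days — a constant 34-day interval.
Feb 3 2031 + 34 days = Mar 9 2031.
Mar 9 2031 + 34 days = Apr 12 2031.
Apr 12 2031 + 34 days = May 16 2031.
May 16 2031 + 34 days = Jun 19 2031.
Jun 19 2031 + 34 days = Jul 23 2031.
Jul 23 2031 + 34 days = Aug 26 2031.

Aug 26 2031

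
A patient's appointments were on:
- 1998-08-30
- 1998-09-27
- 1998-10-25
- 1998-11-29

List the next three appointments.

All Sundays; the gaps (28, 28, 35) vary with month length.
This is the last Sunday of each month.
Last Sunday of December 1998: 1998-12-27.
January 1999 ends with Sunday 1999-01-31.
Last Sunday of February 1999: 1999-02-28.

1998-12-27, 1999-01-31, 1999-02-28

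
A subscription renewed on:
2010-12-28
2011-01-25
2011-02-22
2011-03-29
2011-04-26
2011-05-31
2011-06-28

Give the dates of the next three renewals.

2011-07-26, 2011-08-30, 2011-09-27

All Tuesdays; the gaps (28, 28, 35, 28, 35, 28) vary with month length.
This is the last Tuesday of each month.
July 2011 ends with Tuesday 2011-07-26.
August 2011 ends with Tuesday 2011-08-30.
Last Tuesday of September 2011: 2011-09-27.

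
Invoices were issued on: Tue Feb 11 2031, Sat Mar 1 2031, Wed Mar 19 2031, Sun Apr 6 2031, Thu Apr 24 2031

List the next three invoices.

Every event comes 18 days after the last (18, 18, 18, 18).
Thu Apr 24 2031 + 18 days = Mon May 12 2031.
Mon May 12 2031 + 18 days = Fri May 30 2031.
Fri May 30 2031 + 18 days = Tue Jun 17 2031.

Mon May 12 2031, Fri May 30 2031, Tue Jun 17 2031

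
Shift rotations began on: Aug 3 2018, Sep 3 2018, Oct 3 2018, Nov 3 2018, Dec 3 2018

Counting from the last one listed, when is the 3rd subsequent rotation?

Each date is the 3rd; the gaps (31, 30, 31, 30) track the month lengths.
The rule is the 3rd of each month.
January 2019: Jan 3 2019.
Next: February 2019 → Feb 3 2019.
March 2019: Mar 3 2019.

Mar 3 2019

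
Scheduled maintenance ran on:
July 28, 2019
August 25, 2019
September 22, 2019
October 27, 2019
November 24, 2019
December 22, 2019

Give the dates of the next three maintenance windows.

January 26, 2020; February 23, 2020; March 22, 2020

All dates are Sundays, 28, 28, 35, 28, 28 days apart.
Specifically, the 4th Sunday of each month.
January 2020 — 4th Sunday is January 26, 2020.
4th Sunday of February 2020: February 23, 2020.
4th Sunday of March 2020: March 22, 2020.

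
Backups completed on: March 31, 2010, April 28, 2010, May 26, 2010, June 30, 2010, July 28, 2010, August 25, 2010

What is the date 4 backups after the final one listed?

December 29, 2010

All Wednesdays; the gaps (28, 28, 35, 28, 28) vary with month length.
This is the last Wednesday of each month.
Last Wednesday of September 2010: September 29, 2010.
Last Wednesday of October 2010: October 27, 2010.
November 2010 ends with Wednesday November 24, 2010.
Last Wednesday of December 2010: December 29, 2010.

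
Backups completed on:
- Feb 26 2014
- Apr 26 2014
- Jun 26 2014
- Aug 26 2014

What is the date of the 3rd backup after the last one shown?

Feb 26 2015

Each date is the 26th; the gaps (59, 61, 61) track the month lengths.
The rule is the 26th of every 2 months.
October 2014: Oct 26 2014.
December 2014: Dec 26 2014.
February 2015: Feb 26 2015.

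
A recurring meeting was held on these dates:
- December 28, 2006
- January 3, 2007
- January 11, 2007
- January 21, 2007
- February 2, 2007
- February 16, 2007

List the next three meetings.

March 4, 2007; March 22, 2007; April 11, 2007

Intervals are 6, 8, 10, 12, 14 days — an arithmetic progression with common difference 2.
Next gap: 16 days. February 16, 2007 + 16 days = March 4, 2007.
Next gap: 18 days. March 4, 2007 + 18 days = March 22, 2007.
Next gap: 20 days. March 22, 2007 + 20 days = April 11, 2007.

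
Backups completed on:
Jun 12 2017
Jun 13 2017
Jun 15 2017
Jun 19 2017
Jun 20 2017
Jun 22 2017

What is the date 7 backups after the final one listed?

Gaps: 1, 2, 4, 1, 2 days — not constant, but cyclic with period 3.
The events fall on every Monday, Tuesday and Thursday.
The following Monday is Jun 26 2017.
The following Tuesday is Jun 27 2017.
The following Thursday is Jun 29 2017.
Next Monday: Jul 3 2017.
The following Tuesday is Jul 4 2017.
The following Thursday is Jul 6 2017.
Next Monday: Jul 10 2017.

Jul 10 2017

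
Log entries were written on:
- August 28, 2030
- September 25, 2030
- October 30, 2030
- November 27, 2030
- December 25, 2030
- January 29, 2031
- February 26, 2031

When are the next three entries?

March 26, 2031; April 30, 2031; May 28, 2031

These are Wednesdays with 28, 35, 28, 28, 35, 28-day gaps.
Each is the final Wednesday of its month — October 30, 2030 is past the 28th, so '4th Wednesday' doesn't fit.
March 2031 ends with Wednesday March 26, 2031.
April 2031 ends with Wednesday April 30, 2031.
Last Wednesday of May 2031: May 28, 2031.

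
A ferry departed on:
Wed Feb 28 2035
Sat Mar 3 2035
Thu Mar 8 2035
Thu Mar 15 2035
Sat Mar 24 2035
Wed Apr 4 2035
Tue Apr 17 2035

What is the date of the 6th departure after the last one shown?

Gaps: 3, 5, 7, 9, 11, 13 days — each gap is 2 larger than the previous one.
Next gap: 15 days. Tue Apr 17 2035 + 15 days = Wed May 2 2035.
Next gap: 17 days. Wed May 2 2035 + 17 days = Sat May 19 2035.
Next gap: 19 days. Sat May 19 2035 + 19 days = Thu Jun 7 2035.
Next gap: 21 days. Thu Jun 7 2035 + 21 days = Thu Jun 28 2035.
Next gap: 23 days. Thu Jun 28 2035 + 23 days = Sat Jul 21 2035.
Next gap: 25 days. Sat Jul 21 2035 + 25 days = Wed Aug 15 2035.

Wed Aug 15 2035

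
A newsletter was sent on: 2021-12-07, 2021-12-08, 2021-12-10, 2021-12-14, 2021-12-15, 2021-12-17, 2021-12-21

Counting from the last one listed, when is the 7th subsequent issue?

2022-01-05

The gap pattern 1, 2, 4, 1, 2, 4 repeats every 3 events.
These are the Tuesdays, Wednesdays and Fridays of each week.
Next Wednesday: 2021-12-22.
Next Friday: 2021-12-24.
Next Tuesday: 2021-12-28.
Next Wednesday: 2021-12-29.
Next Friday: 2021-12-31.
Next Tuesday: 2022-01-04.
Next Wednesday: 2022-01-05.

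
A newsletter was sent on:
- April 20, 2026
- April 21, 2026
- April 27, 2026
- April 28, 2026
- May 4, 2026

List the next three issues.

Every event lands on a Monday or Tuesday (gaps cycle 1, 6, 1, 6).
So the schedule is: every Monday and Tuesday.
The following Tuesday is May 5, 2026.
Next Monday: May 11, 2026.
Next Tuesday: May 12, 2026.

May 5, 2026; May 11, 2026; May 12, 2026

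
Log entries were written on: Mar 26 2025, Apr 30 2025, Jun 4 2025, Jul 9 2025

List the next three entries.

Every event comes 35 days after the last (35, 35, 35).
Jul 9 2025 + 35 days = Aug 13 2025.
Aug 13 2025 + 35 days = Sep 17 2025.
Sep 17 2025 + 35 days = Oct 22 2025.

Aug 13 2025, Sep 17 2025, Oct 22 2025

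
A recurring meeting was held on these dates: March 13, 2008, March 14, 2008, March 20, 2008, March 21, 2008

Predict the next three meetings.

Gaps: 1, 6, 1 days — not constant, but cyclic with period 2.
The events fall on every Thursday and Friday.
Next Thursday: March 27, 2008.
Next Friday: March 28, 2008.
Next Thursday: April 3, 2008.

March 27, 2008; March 28, 2008; April 3, 2008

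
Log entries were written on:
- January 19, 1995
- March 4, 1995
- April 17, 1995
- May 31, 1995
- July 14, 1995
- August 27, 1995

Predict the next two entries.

Gaps between consecutive events: 44, 44, 44, 44, 44 days — a constant 44-day interval.
August 27, 1995 + 44 days = October 10, 1995.
October 10, 1995 + 44 days = November 23, 1995.

October 10, 1995; November 23, 1995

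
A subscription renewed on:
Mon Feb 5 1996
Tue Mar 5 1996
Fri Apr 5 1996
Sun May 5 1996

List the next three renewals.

Wed Jun 5 1996, Fri Jul 5 1996, Mon Aug 5 1996

Gaps: 29, 31, 30 days — not constant. Every event is on the 5th of the month.
Pattern: the 5th of each month.
June 1996: Wed Jun 5 1996.
Next: July 1996 → Fri Jul 5 1996.
August 1996: Mon Aug 5 1996.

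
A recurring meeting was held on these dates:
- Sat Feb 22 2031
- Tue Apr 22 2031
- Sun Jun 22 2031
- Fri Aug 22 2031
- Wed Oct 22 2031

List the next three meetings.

Each date is the 22nd; the gaps (59, 61, 61, 61) track the month lengths.
The rule is the 22nd of every 2 months.
Next: December 2031 → Mon Dec 22 2031.
February 2032: Sun Feb 22 2032.
April 2032: Thu Apr 22 2032.

Mon Dec 22 2031, Sun Feb 22 2032, Thu Apr 22 2032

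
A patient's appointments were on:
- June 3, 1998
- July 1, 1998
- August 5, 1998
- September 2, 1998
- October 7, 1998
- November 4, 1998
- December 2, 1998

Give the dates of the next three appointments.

January 6, 1999; February 3, 1999; March 3, 1999

Gaps: 28, 35, 28, 35, 28, 28 days — a mix of 28 and 35. Every date is a Wednesday.
Each is the 1st Wednesday of its month.
1st Wednesday of January 1999: January 6, 1999.
1st Wednesday of February 1999: February 3, 1999.
1st Wednesday of March 1999: March 3, 1999.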